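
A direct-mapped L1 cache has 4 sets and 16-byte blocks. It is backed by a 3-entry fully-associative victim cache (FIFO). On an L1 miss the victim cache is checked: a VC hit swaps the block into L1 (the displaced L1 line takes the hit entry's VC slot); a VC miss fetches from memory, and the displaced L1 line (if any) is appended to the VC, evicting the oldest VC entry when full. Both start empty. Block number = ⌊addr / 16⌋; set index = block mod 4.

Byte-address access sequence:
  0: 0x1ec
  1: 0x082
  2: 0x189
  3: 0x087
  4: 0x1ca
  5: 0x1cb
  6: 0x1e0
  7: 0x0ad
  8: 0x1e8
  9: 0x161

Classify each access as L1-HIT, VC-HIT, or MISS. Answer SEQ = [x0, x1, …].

#0 0x1ec→b30/s2 MISS; vc=[]
#1 0x82→b8/s0 MISS; vc=[]
#2 0x189→b24/s0 MISS; vc=[8]
#3 0x87→b8/s0 VC-HIT; vc=[24]
#4 0x1ca→b28/s0 MISS; vc=[24,8]
#5 0x1cb→b28/s0 L1-HIT; vc=[24,8]
#6 0x1e0→b30/s2 L1-HIT; vc=[24,8]
#7 0xad→b10/s2 MISS; vc=[24,8,30]
#8 0x1e8→b30/s2 VC-HIT; vc=[24,8,10]
#9 0x161→b22/s2 MISS; vc=[8,10,30]

SEQ = [MISS, MISS, MISS, VC-HIT, MISS, L1-HIT, L1-HIT, MISS, VC-HIT, MISS]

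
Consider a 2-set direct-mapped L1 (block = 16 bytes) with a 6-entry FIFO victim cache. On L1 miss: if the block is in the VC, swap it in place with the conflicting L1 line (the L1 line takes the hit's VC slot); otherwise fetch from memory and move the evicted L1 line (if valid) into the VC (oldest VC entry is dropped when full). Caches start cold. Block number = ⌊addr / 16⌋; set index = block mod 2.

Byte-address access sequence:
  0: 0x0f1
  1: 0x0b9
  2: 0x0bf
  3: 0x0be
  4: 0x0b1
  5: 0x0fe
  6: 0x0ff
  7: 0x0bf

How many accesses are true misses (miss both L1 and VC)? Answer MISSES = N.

#0 0xf1→b15/s1 MISS; vc=[]
#1 0xb9→b11/s1 MISS; vc=[15]
#2 0xbf→b11/s1 L1-HIT; vc=[15]
#3 0xbe→b11/s1 L1-HIT; vc=[15]
#4 0xb1→b11/s1 L1-HIT; vc=[15]
#5 0xfe→b15/s1 VC-HIT; vc=[11]
#6 0xff→b15/s1 L1-HIT; vc=[11]
#7 0xbf→b11/s1 VC-HIT; vc=[15]

MISSES = 2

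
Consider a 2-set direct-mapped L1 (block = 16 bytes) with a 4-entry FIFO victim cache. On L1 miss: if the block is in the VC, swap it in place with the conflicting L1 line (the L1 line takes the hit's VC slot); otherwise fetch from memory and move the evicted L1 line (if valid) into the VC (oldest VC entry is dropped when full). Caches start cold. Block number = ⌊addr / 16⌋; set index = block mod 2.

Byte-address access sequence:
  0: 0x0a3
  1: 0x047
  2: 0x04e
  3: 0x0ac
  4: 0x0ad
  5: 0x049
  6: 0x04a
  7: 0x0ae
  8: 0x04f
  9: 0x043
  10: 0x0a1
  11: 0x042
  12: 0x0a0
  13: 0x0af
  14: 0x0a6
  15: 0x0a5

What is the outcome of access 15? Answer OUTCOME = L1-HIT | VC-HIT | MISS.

#0 0xa3→b10/s0 MISS; vc=[]
#1 0x47→b4/s0 MISS; vc=[10]
#2 0x4e→b4/s0 L1-HIT; vc=[10]
#3 0xac→b10/s0 VC-HIT; vc=[4]
#4 0xad→b10/s0 L1-HIT; vc=[4]
#5 0x49→b4/s0 VC-HIT; vc=[10]
#6 0x4a→b4/s0 L1-HIT; vc=[10]
#7 0xae→b10/s0 VC-HIT; vc=[4]
#8 0x4f→b4/s0 VC-HIT; vc=[10]
#9 0x43→b4/s0 L1-HIT; vc=[10]
#10 0xa1→b10/s0 VC-HIT; vc=[4]
#11 0x42→b4/s0 VC-HIT; vc=[10]
#12 0xa0→b10/s0 VC-HIT; vc=[4]
#13 0xaf→b10/s0 L1-HIT; vc=[4]
#14 0xa6→b10/s0 L1-HIT; vc=[4]
#15 0xa5→b10/s0 L1-HIT; vc=[4]

OUTCOME = L1-HIT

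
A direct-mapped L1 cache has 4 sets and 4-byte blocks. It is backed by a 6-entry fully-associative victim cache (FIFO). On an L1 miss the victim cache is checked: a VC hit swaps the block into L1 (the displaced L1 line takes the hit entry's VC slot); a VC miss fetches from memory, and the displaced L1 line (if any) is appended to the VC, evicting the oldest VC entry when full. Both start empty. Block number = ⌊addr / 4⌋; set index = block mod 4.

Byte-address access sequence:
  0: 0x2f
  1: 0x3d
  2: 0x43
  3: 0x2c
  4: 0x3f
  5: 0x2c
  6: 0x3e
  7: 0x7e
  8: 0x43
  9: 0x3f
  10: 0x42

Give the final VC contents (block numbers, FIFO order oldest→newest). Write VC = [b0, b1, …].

VC = [11, 31]

0: 0x2f (blk 11, set 3) → MISS  vc=[]
1: 0x3d (blk 15, set 3) → MISS  vc=[11]
2: 0x43 (blk 16, set 0) → MISS  vc=[11]
3: 0x2c (blk 11, set 3) → VC-HIT  vc=[15]
4: 0x3f (blk 15, set 3) → VC-HIT  vc=[11]
5: 0x2c (blk 11, set 3) → VC-HIT  vc=[15]
6: 0x3e (blk 15, set 3) → VC-HIT  vc=[11]
7: 0x7e (blk 31, set 3) → MISS  vc=[11, 15]
8: 0x43 (blk 16, set 0) → L1-HIT  vc=[11, 15]
9: 0x3f (blk 15, set 3) → VC-HIT  vc=[11, 31]
10: 0x42 (blk 16, set 0) → L1-HIT  vc=[11, 31]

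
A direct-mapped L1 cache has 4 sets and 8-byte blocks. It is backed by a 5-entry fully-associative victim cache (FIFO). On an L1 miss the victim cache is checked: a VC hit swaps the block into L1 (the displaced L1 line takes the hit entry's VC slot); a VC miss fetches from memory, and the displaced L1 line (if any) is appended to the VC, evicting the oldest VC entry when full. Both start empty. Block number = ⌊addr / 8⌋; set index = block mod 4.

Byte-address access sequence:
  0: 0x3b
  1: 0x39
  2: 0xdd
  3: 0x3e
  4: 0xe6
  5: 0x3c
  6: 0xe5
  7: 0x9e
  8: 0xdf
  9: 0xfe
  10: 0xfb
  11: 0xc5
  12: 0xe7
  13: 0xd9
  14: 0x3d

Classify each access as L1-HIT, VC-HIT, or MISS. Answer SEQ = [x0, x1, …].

#0 0x3b→b7/s3 MISS; vc=[]
#1 0x39→b7/s3 L1-HIT; vc=[]
#2 0xdd→b27/s3 MISS; vc=[7]
#3 0x3e→b7/s3 VC-HIT; vc=[27]
#4 0xe6→b28/s0 MISS; vc=[27]
#5 0x3c→b7/s3 L1-HIT; vc=[27]
#6 0xe5→b28/s0 L1-HIT; vc=[27]
#7 0x9e→b19/s3 MISS; vc=[27,7]
#8 0xdf→b27/s3 VC-HIT; vc=[19,7]
#9 0xfe→b31/s3 MISS; vc=[19,7,27]
#10 0xfb→b31/s3 L1-HIT; vc=[19,7,27]
#11 0xc5→b24/s0 MISS; vc=[19,7,27,28]
#12 0xe7→b28/s0 VC-HIT; vc=[19,7,27,24]
#13 0xd9→b27/s3 VC-HIT; vc=[19,7,31,24]
#14 0x3d→b7/s3 VC-HIT; vc=[19,27,31,24]

SEQ = [MISS, L1-HIT, MISS, VC-HIT, MISS, L1-HIT, L1-HIT, MISS, VC-HIT, MISS, L1-HIT, MISS, VC-HIT, VC-HIT, VC-HIT]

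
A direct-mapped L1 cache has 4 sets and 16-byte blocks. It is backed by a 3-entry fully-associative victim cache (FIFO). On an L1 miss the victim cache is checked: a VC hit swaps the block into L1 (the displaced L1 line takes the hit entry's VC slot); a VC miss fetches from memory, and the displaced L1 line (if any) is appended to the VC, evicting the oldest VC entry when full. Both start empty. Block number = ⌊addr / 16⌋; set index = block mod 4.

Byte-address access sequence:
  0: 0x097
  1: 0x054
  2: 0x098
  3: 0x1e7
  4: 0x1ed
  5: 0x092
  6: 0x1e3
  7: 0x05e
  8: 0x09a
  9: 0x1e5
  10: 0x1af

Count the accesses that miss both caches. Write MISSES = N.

0: 0x97 (blk 9, set 1) → MISS  vc=[]
1: 0x54 (blk 5, set 1) → MISS  vc=[9]
2: 0x98 (blk 9, set 1) → VC-HIT  vc=[5]
3: 0x1e7 (blk 30, set 2) → MISS  vc=[5]
4: 0x1ed (blk 30, set 2) → L1-HIT  vc=[5]
5: 0x92 (blk 9, set 1) → L1-HIT  vc=[5]
6: 0x1e3 (blk 30, set 2) → L1-HIT  vc=[5]
7: 0x5e (blk 5, set 1) → VC-HIT  vc=[9]
8: 0x9a (blk 9, set 1) → VC-HIT  vc=[5]
9: 0x1e5 (blk 30, set 2) → L1-HIT  vc=[5]
10: 0x1af (blk 26, set 2) → MISS  vc=[5, 30]

MISSES = 4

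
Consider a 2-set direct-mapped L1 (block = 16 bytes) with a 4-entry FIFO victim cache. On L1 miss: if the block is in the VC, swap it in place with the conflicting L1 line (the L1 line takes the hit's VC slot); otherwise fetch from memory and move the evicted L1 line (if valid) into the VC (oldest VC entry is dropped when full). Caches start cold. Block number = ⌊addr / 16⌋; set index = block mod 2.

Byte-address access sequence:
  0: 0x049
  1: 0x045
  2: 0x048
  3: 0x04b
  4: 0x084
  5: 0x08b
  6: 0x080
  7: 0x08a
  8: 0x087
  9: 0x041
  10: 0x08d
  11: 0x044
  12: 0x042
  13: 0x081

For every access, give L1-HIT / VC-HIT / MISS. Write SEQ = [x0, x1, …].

#0 0x49→b4/s0 MISS; vc=[]
#1 0x45→b4/s0 L1-HIT; vc=[]
#2 0x48→b4/s0 L1-HIT; vc=[]
#3 0x4b→b4/s0 L1-HIT; vc=[]
#4 0x84→b8/s0 MISS; vc=[4]
#5 0x8b→b8/s0 L1-HIT; vc=[4]
#6 0x80→b8/s0 L1-HIT; vc=[4]
#7 0x8a→b8/s0 L1-HIT; vc=[4]
#8 0x87→b8/s0 L1-HIT; vc=[4]
#9 0x41→b4/s0 VC-HIT; vc=[8]
#10 0x8d→b8/s0 VC-HIT; vc=[4]
#11 0x44→b4/s0 VC-HIT; vc=[8]
#12 0x42→b4/s0 L1-HIT; vc=[8]
#13 0x81→b8/s0 VC-HIT; vc=[4]

SEQ = [MISS, L1-HIT, L1-HIT, L1-HIT, MISS, L1-HIT, L1-HIT, L1-HIT, L1-HIT, VC-HIT, VC-HIT, VC-HIT, L1-HIT, VC-HIT]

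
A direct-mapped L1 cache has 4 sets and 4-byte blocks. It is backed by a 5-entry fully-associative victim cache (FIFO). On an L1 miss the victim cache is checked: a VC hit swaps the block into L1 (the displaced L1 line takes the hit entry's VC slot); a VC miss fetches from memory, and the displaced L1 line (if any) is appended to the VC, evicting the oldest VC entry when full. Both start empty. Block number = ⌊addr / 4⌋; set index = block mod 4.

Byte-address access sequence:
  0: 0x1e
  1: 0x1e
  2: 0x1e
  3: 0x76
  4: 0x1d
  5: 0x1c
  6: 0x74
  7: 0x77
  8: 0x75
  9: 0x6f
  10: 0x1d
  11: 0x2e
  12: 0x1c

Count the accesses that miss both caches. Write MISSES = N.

MISSES = 4

0: 0x1e (blk 7, set 3) → MISS  vc=[]
1: 0x1e (blk 7, set 3) → L1-HIT  vc=[]
2: 0x1e (blk 7, set 3) → L1-HIT  vc=[]
3: 0x76 (blk 29, set 1) → MISS  vc=[]
4: 0x1d (blk 7, set 3) → L1-HIT  vc=[]
5: 0x1c (blk 7, set 3) → L1-HIT  vc=[]
6: 0x74 (blk 29, set 1) → L1-HIT  vc=[]
7: 0x77 (blk 29, set 1) → L1-HIT  vc=[]
8: 0x75 (blk 29, set 1) → L1-HIT  vc=[]
9: 0x6f (blk 27, set 3) → MISS  vc=[7]
10: 0x1d (blk 7, set 3) → VC-HIT  vc=[27]
11: 0x2e (blk 11, set 3) → MISS  vc=[27, 7]
12: 0x1c (blk 7, set 3) → VC-HIT  vc=[27, 11]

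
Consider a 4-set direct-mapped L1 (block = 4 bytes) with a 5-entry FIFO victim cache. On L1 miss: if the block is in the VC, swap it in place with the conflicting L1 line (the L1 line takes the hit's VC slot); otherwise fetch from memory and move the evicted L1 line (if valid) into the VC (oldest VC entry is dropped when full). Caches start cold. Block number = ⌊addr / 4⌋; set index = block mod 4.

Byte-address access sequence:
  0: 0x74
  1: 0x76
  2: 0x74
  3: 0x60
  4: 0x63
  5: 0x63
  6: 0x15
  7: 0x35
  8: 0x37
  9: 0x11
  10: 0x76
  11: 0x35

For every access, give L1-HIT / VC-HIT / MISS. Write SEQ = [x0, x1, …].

SEQ = [MISS, L1-HIT, L1-HIT, MISS, L1-HIT, L1-HIT, MISS, MISS, L1-HIT, MISS, VC-HIT, VC-HIT]

  [0] addr=0x74 blk=29 s=1: MISS | VC []
  [1] addr=0x76 blk=29 s=1: L1-HIT | VC []
  [2] addr=0x74 blk=29 s=1: L1-HIT | VC []
  [3] addr=0x60 blk=24 s=0: MISS | VC []
  [4] addr=0x63 blk=24 s=0: L1-HIT | VC []
  [5] addr=0x63 blk=24 s=0: L1-HIT | VC []
  [6] addr=0x15 blk=5 s=1: MISS | VC [29]
  [7] addr=0x35 blk=13 s=1: MISS | VC [29, 5]
  [8] addr=0x37 blk=13 s=1: L1-HIT | VC [29, 5]
  [9] addr=0x11 blk=4 s=0: MISS | VC [29, 5, 24]
  [10] addr=0x76 blk=29 s=1: VC-HIT | VC [13, 5, 24]
  [11] addr=0x35 blk=13 s=1: VC-HIT | VC [29, 5, 24]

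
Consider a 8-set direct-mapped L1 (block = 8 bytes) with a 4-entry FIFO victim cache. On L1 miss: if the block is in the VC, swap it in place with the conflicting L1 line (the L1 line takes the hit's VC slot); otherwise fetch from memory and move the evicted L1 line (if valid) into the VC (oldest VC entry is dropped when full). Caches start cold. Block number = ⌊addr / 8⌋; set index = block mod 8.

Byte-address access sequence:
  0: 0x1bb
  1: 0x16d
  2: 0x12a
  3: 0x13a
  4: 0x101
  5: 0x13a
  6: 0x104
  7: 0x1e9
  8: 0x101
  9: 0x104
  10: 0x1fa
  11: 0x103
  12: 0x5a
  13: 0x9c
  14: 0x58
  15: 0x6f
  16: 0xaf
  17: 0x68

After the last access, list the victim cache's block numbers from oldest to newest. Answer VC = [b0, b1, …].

VC = [39, 19, 61, 21]

0: 0x1bb (blk 55, set 7) → MISS  vc=[]
1: 0x16d (blk 45, set 5) → MISS  vc=[]
2: 0x12a (blk 37, set 5) → MISS  vc=[45]
3: 0x13a (blk 39, set 7) → MISS  vc=[45, 55]
4: 0x101 (blk 32, set 0) → MISS  vc=[45, 55]
5: 0x13a (blk 39, set 7) → L1-HIT  vc=[45, 55]
6: 0x104 (blk 32, set 0) → L1-HIT  vc=[45, 55]
7: 0x1e9 (blk 61, set 5) → MISS  vc=[45, 55, 37]
8: 0x101 (blk 32, set 0) → L1-HIT  vc=[45, 55, 37]
9: 0x104 (blk 32, set 0) → L1-HIT  vc=[45, 55, 37]
10: 0x1fa (blk 63, set 7) → MISS  vc=[45, 55, 37, 39]
11: 0x103 (blk 32, set 0) → L1-HIT  vc=[45, 55, 37, 39]
12: 0x5a (blk 11, set 3) → MISS  vc=[45, 55, 37, 39]
13: 0x9c (blk 19, set 3) → MISS  vc=[55, 37, 39, 11]
14: 0x58 (blk 11, set 3) → VC-HIT  vc=[55, 37, 39, 19]
15: 0x6f (blk 13, set 5) → MISS  vc=[37, 39, 19, 61]
16: 0xaf (blk 21, set 5) → MISS  vc=[39, 19, 61, 13]
17: 0x68 (blk 13, set 5) → VC-HIT  vc=[39, 19, 61, 21]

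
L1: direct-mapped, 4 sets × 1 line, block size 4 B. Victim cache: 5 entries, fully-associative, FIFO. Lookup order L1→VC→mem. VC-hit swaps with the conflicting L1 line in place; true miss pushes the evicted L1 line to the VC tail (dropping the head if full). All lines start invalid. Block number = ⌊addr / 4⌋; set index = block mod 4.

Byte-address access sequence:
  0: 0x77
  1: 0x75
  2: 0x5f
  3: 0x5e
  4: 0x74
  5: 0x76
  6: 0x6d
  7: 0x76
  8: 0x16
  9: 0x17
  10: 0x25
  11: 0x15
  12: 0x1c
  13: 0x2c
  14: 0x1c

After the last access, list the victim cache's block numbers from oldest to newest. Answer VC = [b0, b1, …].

#0 0x77→b29/s1 MISS; vc=[]
#1 0x75→b29/s1 L1-HIT; vc=[]
#2 0x5f→b23/s3 MISS; vc=[]
#3 0x5e→b23/s3 L1-HIT; vc=[]
#4 0x74→b29/s1 L1-HIT; vc=[]
#5 0x76→b29/s1 L1-HIT; vc=[]
#6 0x6d→b27/s3 MISS; vc=[23]
#7 0x76→b29/s1 L1-HIT; vc=[23]
#8 0x16→b5/s1 MISS; vc=[23,29]
#9 0x17→b5/s1 L1-HIT; vc=[23,29]
#10 0x25→b9/s1 MISS; vc=[23,29,5]
#11 0x15→b5/s1 VC-HIT; vc=[23,29,9]
#12 0x1c→b7/s3 MISS; vc=[23,29,9,27]
#13 0x2c→b11/s3 MISS; vc=[23,29,9,27,7]
#14 0x1c→b7/s3 VC-HIT; vc=[23,29,9,27,11]

VC = [23, 29, 9, 27, 11]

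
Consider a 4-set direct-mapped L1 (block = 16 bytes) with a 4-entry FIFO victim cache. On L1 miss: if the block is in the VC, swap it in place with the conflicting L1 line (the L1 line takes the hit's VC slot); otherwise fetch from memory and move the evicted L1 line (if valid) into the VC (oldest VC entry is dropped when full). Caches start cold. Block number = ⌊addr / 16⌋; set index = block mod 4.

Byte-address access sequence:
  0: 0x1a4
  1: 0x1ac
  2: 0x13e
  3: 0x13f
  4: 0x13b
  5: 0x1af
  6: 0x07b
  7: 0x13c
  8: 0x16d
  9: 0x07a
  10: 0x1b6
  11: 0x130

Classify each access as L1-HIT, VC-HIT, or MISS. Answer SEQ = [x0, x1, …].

0: 0x1a4 (blk 26, set 2) → MISS  vc=[]
1: 0x1ac (blk 26, set 2) → L1-HIT  vc=[]
2: 0x13e (blk 19, set 3) → MISS  vc=[]
3: 0x13f (blk 19, set 3) → L1-HIT  vc=[]
4: 0x13b (blk 19, set 3) → L1-HIT  vc=[]
5: 0x1af (blk 26, set 2) → L1-HIT  vc=[]
6: 0x7b (blk 7, set 3) → MISS  vc=[19]
7: 0x13c (blk 19, set 3) → VC-HIT  vc=[7]
8: 0x16d (blk 22, set 2) → MISS  vc=[7, 26]
9: 0x7a (blk 7, set 3) → VC-HIT  vc=[19, 26]
10: 0x1b6 (blk 27, set 3) → MISS  vc=[19, 26, 7]
11: 0x130 (blk 19, set 3) → VC-HIT  vc=[27, 26, 7]

SEQ = [MISS, L1-HIT, MISS, L1-HIT, L1-HIT, L1-HIT, MISS, VC-HIT, MISS, VC-HIT, MISS, VC-HIT]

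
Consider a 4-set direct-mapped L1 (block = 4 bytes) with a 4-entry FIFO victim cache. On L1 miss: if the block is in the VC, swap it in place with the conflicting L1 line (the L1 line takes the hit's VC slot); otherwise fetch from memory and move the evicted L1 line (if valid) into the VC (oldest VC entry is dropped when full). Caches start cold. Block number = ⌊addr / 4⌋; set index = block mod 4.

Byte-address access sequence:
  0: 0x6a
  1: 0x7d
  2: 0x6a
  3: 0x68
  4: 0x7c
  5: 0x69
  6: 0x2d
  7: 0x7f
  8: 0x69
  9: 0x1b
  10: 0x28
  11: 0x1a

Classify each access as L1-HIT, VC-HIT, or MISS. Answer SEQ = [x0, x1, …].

0: 0x6a (blk 26, set 2) → MISS  vc=[]
1: 0x7d (blk 31, set 3) → MISS  vc=[]
2: 0x6a (blk 26, set 2) → L1-HIT  vc=[]
3: 0x68 (blk 26, set 2) → L1-HIT  vc=[]
4: 0x7c (blk 31, set 3) → L1-HIT  vc=[]
5: 0x69 (blk 26, set 2) → L1-HIT  vc=[]
6: 0x2d (blk 11, set 3) → MISS  vc=[31]
7: 0x7f (blk 31, set 3) → VC-HIT  vc=[11]
8: 0x69 (blk 26, set 2) → L1-HIT  vc=[11]
9: 0x1b (blk 6, set 2) → MISS  vc=[11, 26]
10: 0x28 (blk 10, set 2) → MISS  vc=[11, 26, 6]
11: 0x1a (blk 6, set 2) → VC-HIT  vc=[11, 26, 10]

SEQ = [MISS, MISS, L1-HIT, L1-HIT, L1-HIT, L1-HIT, MISS, VC-HIT, L1-HIT, MISS, MISS, VC-HIT]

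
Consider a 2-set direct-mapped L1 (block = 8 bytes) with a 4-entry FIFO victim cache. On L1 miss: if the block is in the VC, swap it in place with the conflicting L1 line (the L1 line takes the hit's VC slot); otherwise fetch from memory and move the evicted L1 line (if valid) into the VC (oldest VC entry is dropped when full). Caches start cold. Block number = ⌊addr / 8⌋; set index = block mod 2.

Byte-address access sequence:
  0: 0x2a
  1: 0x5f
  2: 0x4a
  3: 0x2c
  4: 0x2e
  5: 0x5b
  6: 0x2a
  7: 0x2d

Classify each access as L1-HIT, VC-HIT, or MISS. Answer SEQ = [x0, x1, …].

SEQ = [MISS, MISS, MISS, VC-HIT, L1-HIT, VC-HIT, VC-HIT, L1-HIT]

0: 0x2a (blk 5, set 1) → MISS  vc=[]
1: 0x5f (blk 11, set 1) → MISS  vc=[5]
2: 0x4a (blk 9, set 1) → MISS  vc=[5, 11]
3: 0x2c (blk 5, set 1) → VC-HIT  vc=[9, 11]
4: 0x2e (blk 5, set 1) → L1-HIT  vc=[9, 11]
5: 0x5b (blk 11, set 1) → VC-HIT  vc=[9, 5]
6: 0x2a (blk 5, set 1) → VC-HIT  vc=[9, 11]
7: 0x2d (blk 5, set 1) → L1-HIT  vc=[9, 11]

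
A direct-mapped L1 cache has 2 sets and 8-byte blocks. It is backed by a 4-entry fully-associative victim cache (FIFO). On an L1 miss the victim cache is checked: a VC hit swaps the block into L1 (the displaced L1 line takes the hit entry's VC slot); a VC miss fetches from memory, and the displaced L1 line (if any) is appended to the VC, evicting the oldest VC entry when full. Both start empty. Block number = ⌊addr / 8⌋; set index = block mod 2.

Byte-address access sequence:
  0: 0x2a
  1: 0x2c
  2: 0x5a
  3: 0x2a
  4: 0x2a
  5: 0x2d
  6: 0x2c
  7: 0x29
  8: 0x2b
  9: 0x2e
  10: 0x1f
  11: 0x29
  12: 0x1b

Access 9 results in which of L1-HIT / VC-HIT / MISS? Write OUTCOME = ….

OUTCOME = L1-HIT

  [0] addr=0x2a blk=5 s=1: MISS | VC []
  [1] addr=0x2c blk=5 s=1: L1-HIT | VC []
  [2] addr=0x5a blk=11 s=1: MISS | VC [5]
  [3] addr=0x2a blk=5 s=1: VC-HIT | VC [11]
  [4] addr=0x2a blk=5 s=1: L1-HIT | VC [11]
  [5] addr=0x2d blk=5 s=1: L1-HIT | VC [11]
  [6] addr=0x2c blk=5 s=1: L1-HIT | VC [11]
  [7] addr=0x29 blk=5 s=1: L1-HIT | VC [11]
  [8] addr=0x2b blk=5 s=1: L1-HIT | VC [11]
  [9] addr=0x2e blk=5 s=1: L1-HIT | VC [11]
  [10] addr=0x1f blk=3 s=1: MISS | VC [11, 5]
  [11] addr=0x29 blk=5 s=1: VC-HIT | VC [11, 3]
  [12] addr=0x1b blk=3 s=1: VC-HIT | VC [11, 5]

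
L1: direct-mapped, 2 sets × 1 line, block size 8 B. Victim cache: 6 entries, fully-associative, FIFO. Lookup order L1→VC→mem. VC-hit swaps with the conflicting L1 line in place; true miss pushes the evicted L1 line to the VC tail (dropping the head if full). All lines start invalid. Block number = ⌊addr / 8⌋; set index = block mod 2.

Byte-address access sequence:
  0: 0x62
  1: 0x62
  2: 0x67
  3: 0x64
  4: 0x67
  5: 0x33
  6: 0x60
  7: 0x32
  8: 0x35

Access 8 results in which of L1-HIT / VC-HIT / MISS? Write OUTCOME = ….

  [0] addr=0x62 blk=12 s=0: MISS | VC []
  [1] addr=0x62 blk=12 s=0: L1-HIT | VC []
  [2] addr=0x67 blk=12 s=0: L1-HIT | VC []
  [3] addr=0x64 blk=12 s=0: L1-HIT | VC []
  [4] addr=0x67 blk=12 s=0: L1-HIT | VC []
  [5] addr=0x33 blk=6 s=0: MISS | VC [12]
  [6] addr=0x60 blk=12 s=0: VC-HIT | VC [6]
  [7] addr=0x32 blk=6 s=0: VC-HIT | VC [12]
  [8] addr=0x35 blk=6 s=0: L1-HIT | VC [12]

OUTCOME = L1-HIT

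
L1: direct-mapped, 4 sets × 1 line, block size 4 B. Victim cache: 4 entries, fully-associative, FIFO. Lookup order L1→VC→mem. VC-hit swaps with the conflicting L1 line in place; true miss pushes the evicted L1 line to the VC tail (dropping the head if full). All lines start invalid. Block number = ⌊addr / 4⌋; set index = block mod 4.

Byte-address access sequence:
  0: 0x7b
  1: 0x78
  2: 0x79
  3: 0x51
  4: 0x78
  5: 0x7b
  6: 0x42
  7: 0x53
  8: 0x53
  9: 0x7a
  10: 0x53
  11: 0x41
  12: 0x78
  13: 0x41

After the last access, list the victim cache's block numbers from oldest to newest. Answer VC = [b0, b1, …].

  [0] addr=0x7b blk=30 s=2: MISS | VC []
  [1] addr=0x78 blk=30 s=2: L1-HIT | VC []
  [2] addr=0x79 blk=30 s=2: L1-HIT | VC []
  [3] addr=0x51 blk=20 s=0: MISS | VC []
  [4] addr=0x78 blk=30 s=2: L1-HIT | VC []
  [5] addr=0x7b blk=30 s=2: L1-HIT | VC []
  [6] addr=0x42 blk=16 s=0: MISS | VC [20]
  [7] addr=0x53 blk=20 s=0: VC-HIT | VC [16]
  [8] addr=0x53 blk=20 s=0: L1-HIT | VC [16]
  [9] addr=0x7a blk=30 s=2: L1-HIT | VC [16]
  [10] addr=0x53 blk=20 s=0: L1-HIT | VC [16]
  [11] addr=0x41 blk=16 s=0: VC-HIT | VC [20]
  [12] addr=0x78 blk=30 s=2: L1-HIT | VC [20]
  [13] addr=0x41 blk=16 s=0: L1-HIT | VC [20]

VC = [20]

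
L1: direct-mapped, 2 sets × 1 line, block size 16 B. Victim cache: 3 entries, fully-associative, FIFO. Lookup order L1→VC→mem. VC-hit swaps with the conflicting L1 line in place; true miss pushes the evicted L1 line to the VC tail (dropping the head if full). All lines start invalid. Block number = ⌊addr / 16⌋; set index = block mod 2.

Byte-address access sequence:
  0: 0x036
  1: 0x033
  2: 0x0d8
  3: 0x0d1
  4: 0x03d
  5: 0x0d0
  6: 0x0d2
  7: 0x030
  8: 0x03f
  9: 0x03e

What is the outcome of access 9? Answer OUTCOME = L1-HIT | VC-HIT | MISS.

OUTCOME = L1-HIT

  [0] addr=0x36 blk=3 s=1: MISS | VC []
  [1] addr=0x33 blk=3 s=1: L1-HIT | VC []
  [2] addr=0xd8 blk=13 s=1: MISS | VC [3]
  [3] addr=0xd1 blk=13 s=1: L1-HIT | VC [3]
  [4] addr=0x3d blk=3 s=1: VC-HIT | VC [13]
  [5] addr=0xd0 blk=13 s=1: VC-HIT | VC [3]
  [6] addr=0xd2 blk=13 s=1: L1-HIT | VC [3]
  [7] addr=0x30 blk=3 s=1: VC-HIT | VC [13]
  [8] addr=0x3f blk=3 s=1: L1-HIT | VC [13]
  [9] addr=0x3e blk=3 s=1: L1-HIT | VC [13]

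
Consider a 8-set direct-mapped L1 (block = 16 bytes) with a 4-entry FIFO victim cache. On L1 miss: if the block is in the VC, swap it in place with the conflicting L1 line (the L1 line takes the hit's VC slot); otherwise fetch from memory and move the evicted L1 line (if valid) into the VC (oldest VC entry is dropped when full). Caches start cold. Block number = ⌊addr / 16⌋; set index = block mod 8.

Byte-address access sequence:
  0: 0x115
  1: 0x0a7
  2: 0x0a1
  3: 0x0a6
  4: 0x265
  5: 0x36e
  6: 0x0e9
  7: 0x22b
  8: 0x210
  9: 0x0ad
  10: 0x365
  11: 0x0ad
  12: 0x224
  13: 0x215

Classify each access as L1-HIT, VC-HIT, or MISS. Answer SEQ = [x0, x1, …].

SEQ = [MISS, MISS, L1-HIT, L1-HIT, MISS, MISS, MISS, MISS, MISS, VC-HIT, VC-HIT, L1-HIT, VC-HIT, L1-HIT]

#0 0x115→b17/s1 MISS; vc=[]
#1 0xa7→b10/s2 MISS; vc=[]
#2 0xa1→b10/s2 L1-HIT; vc=[]
#3 0xa6→b10/s2 L1-HIT; vc=[]
#4 0x265→b38/s6 MISS; vc=[]
#5 0x36e→b54/s6 MISS; vc=[38]
#6 0xe9→b14/s6 MISS; vc=[38,54]
#7 0x22b→b34/s2 MISS; vc=[38,54,10]
#8 0x210→b33/s1 MISS; vc=[38,54,10,17]
#9 0xad→b10/s2 VC-HIT; vc=[38,54,34,17]
#10 0x365→b54/s6 VC-HIT; vc=[38,14,34,17]
#11 0xad→b10/s2 L1-HIT; vc=[38,14,34,17]
#12 0x224→b34/s2 VC-HIT; vc=[38,14,10,17]
#13 0x215→b33/s1 L1-HIT; vc=[38,14,10,17]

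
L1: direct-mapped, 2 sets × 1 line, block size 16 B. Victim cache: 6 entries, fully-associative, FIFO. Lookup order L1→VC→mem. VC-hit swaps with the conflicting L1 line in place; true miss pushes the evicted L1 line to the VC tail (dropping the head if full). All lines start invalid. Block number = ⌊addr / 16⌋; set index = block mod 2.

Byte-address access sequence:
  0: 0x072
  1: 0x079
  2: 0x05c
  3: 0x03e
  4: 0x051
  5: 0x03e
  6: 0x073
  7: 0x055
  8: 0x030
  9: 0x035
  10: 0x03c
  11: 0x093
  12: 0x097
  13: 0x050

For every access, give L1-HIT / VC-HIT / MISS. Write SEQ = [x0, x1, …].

SEQ = [MISS, L1-HIT, MISS, MISS, VC-HIT, VC-HIT, VC-HIT, VC-HIT, VC-HIT, L1-HIT, L1-HIT, MISS, L1-HIT, VC-HIT]

0: 0x72 (blk 7, set 1) → MISS  vc=[]
1: 0x79 (blk 7, set 1) → L1-HIT  vc=[]
2: 0x5c (blk 5, set 1) → MISS  vc=[7]
3: 0x3e (blk 3, set 1) → MISS  vc=[7, 5]
4: 0x51 (blk 5, set 1) → VC-HIT  vc=[7, 3]
5: 0x3e (blk 3, set 1) → VC-HIT  vc=[7, 5]
6: 0x73 (blk 7, set 1) → VC-HIT  vc=[3, 5]
7: 0x55 (blk 5, set 1) → VC-HIT  vc=[3, 7]
8: 0x30 (blk 3, set 1) → VC-HIT  vc=[5, 7]
9: 0x35 (blk 3, set 1) → L1-HIT  vc=[5, 7]
10: 0x3c (blk 3, set 1) → L1-HIT  vc=[5, 7]
11: 0x93 (blk 9, set 1) → MISS  vc=[5, 7, 3]
12: 0x97 (blk 9, set 1) → L1-HIT  vc=[5, 7, 3]
13: 0x50 (blk 5, set 1) → VC-HIT  vc=[9, 7, 3]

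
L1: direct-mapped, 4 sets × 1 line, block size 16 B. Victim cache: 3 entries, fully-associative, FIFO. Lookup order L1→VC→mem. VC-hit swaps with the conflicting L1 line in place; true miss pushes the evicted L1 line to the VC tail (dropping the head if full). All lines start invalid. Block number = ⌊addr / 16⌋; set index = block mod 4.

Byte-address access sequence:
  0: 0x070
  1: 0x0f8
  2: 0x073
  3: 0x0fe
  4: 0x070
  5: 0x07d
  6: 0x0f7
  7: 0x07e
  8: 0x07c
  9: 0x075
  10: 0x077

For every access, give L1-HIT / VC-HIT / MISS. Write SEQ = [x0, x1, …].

SEQ = [MISS, MISS, VC-HIT, VC-HIT, VC-HIT, L1-HIT, VC-HIT, VC-HIT, L1-HIT, L1-HIT, L1-HIT]

#0 0x70→b7/s3 MISS; vc=[]
#1 0xf8→b15/s3 MISS; vc=[7]
#2 0x73→b7/s3 VC-HIT; vc=[15]
#3 0xfe→b15/s3 VC-HIT; vc=[7]
#4 0x70→b7/s3 VC-HIT; vc=[15]
#5 0x7d→b7/s3 L1-HIT; vc=[15]
#6 0xf7→b15/s3 VC-HIT; vc=[7]
#7 0x7e→b7/s3 VC-HIT; vc=[15]
#8 0x7c→b7/s3 L1-HIT; vc=[15]
#9 0x75→b7/s3 L1-HIT; vc=[15]
#10 0x77→b7/s3 L1-HIT; vc=[15]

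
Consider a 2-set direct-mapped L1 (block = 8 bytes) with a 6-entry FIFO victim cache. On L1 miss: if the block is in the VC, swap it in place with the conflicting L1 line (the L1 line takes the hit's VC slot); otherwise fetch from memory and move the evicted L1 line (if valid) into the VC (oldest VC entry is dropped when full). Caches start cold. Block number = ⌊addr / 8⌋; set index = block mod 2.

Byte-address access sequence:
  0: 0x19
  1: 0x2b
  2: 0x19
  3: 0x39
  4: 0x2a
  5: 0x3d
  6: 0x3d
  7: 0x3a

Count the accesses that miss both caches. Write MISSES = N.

0: 0x19 (blk 3, set 1) → MISS  vc=[]
1: 0x2b (blk 5, set 1) → MISS  vc=[3]
2: 0x19 (blk 3, set 1) → VC-HIT  vc=[5]
3: 0x39 (blk 7, set 1) → MISS  vc=[5, 3]
4: 0x2a (blk 5, set 1) → VC-HIT  vc=[7, 3]
5: 0x3d (blk 7, set 1) → VC-HIT  vc=[5, 3]
6: 0x3d (blk 7, set 1) → L1-HIT  vc=[5, 3]
7: 0x3a (blk 7, set 1) → L1-HIT  vc=[5, 3]

MISSES = 3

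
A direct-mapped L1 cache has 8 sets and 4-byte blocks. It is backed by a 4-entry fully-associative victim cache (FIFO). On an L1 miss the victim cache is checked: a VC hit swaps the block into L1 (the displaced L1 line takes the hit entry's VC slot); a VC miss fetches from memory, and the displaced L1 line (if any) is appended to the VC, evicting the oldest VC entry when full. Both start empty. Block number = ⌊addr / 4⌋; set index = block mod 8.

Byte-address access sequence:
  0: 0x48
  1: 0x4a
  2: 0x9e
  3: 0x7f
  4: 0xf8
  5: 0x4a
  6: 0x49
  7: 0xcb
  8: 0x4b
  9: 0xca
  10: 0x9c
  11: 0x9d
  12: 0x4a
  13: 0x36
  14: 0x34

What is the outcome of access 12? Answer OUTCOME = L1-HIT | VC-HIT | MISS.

#0 0x48→b18/s2 MISS; vc=[]
#1 0x4a→b18/s2 L1-HIT; vc=[]
#2 0x9e→b39/s7 MISS; vc=[]
#3 0x7f→b31/s7 MISS; vc=[39]
#4 0xf8→b62/s6 MISS; vc=[39]
#5 0x4a→b18/s2 L1-HIT; vc=[39]
#6 0x49→b18/s2 L1-HIT; vc=[39]
#7 0xcb→b50/s2 MISS; vc=[39,18]
#8 0x4b→b18/s2 VC-HIT; vc=[39,50]
#9 0xca→b50/s2 VC-HIT; vc=[39,18]
#10 0x9c→b39/s7 VC-HIT; vc=[31,18]
#11 0x9d→b39/s7 L1-HIT; vc=[31,18]
#12 0x4a→b18/s2 VC-HIT; vc=[31,50]
#13 0x36→b13/s5 MISS; vc=[31,50]
#14 0x34→b13/s5 L1-HIT; vc=[31,50]

OUTCOME = VC-HIT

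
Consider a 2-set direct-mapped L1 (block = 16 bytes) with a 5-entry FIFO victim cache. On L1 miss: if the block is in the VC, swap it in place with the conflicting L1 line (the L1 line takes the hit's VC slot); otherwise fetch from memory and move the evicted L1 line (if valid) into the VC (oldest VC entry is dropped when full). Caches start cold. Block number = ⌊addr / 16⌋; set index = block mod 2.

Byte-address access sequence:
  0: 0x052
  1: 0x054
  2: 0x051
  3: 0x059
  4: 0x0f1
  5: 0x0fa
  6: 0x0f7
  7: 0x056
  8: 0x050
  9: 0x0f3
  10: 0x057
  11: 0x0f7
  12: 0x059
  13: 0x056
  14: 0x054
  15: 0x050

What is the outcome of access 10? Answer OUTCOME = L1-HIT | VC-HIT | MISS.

OUTCOME = VC-HIT

0: 0x52 (blk 5, set 1) → MISS  vc=[]
1: 0x54 (blk 5, set 1) → L1-HIT  vc=[]
2: 0x51 (blk 5, set 1) → L1-HIT  vc=[]
3: 0x59 (blk 5, set 1) → L1-HIT  vc=[]
4: 0xf1 (blk 15, set 1) → MISS  vc=[5]
5: 0xfa (blk 15, set 1) → L1-HIT  vc=[5]
6: 0xf7 (blk 15, set 1) → L1-HIT  vc=[5]
7: 0x56 (blk 5, set 1) → VC-HIT  vc=[15]
8: 0x50 (blk 5, set 1) → L1-HIT  vc=[15]
9: 0xf3 (blk 15, set 1) → VC-HIT  vc=[5]
10: 0x57 (blk 5, set 1) → VC-HIT  vc=[15]
11: 0xf7 (blk 15, set 1) → VC-HIT  vc=[5]
12: 0x59 (blk 5, set 1) → VC-HIT  vc=[15]
13: 0x56 (blk 5, set 1) → L1-HIT  vc=[15]
14: 0x54 (blk 5, set 1) → L1-HIT  vc=[15]
15: 0x50 (blk 5, set 1) → L1-HIT  vc=[15]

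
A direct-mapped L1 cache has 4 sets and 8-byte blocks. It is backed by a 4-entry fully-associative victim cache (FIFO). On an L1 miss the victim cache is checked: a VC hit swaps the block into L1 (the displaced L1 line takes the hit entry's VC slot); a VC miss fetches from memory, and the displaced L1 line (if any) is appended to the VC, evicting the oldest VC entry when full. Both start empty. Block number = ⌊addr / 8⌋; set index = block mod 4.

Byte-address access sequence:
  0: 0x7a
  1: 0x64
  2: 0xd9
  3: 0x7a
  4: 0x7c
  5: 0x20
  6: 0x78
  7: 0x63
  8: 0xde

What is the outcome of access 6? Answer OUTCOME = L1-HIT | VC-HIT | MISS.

#0 0x7a→b15/s3 MISS; vc=[]
#1 0x64→b12/s0 MISS; vc=[]
#2 0xd9→b27/s3 MISS; vc=[15]
#3 0x7a→b15/s3 VC-HIT; vc=[27]
#4 0x7c→b15/s3 L1-HIT; vc=[27]
#5 0x20→b4/s0 MISS; vc=[27,12]
#6 0x78→b15/s3 L1-HIT; vc=[27,12]
#7 0x63→b12/s0 VC-HIT; vc=[27,4]
#8 0xde→b27/s3 VC-HIT; vc=[15,4]

OUTCOME = L1-HIT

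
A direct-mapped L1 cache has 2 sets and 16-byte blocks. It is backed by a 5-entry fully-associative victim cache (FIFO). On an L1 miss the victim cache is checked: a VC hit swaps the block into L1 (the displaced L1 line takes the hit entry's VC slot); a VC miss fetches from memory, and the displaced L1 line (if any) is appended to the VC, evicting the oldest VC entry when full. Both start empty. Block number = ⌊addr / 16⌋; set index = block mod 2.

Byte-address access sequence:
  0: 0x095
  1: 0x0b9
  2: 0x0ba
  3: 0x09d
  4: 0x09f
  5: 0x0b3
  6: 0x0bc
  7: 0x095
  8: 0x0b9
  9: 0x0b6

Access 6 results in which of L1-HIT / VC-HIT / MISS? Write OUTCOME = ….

  [0] addr=0x95 blk=9 s=1: MISS | VC []
  [1] addr=0xb9 blk=11 s=1: MISS | VC [9]
  [2] addr=0xba blk=11 s=1: L1-HIT | VC [9]
  [3] addr=0x9d blk=9 s=1: VC-HIT | VC [11]
  [4] addr=0x9f blk=9 s=1: L1-HIT | VC [11]
  [5] addr=0xb3 blk=11 s=1: VC-HIT | VC [9]
  [6] addr=0xbc blk=11 s=1: L1-HIT | VC [9]
  [7] addr=0x95 blk=9 s=1: VC-HIT | VC [11]
  [8] addr=0xb9 blk=11 s=1: VC-HIT | VC [9]
  [9] addr=0xb6 blk=11 s=1: L1-HIT | VC [9]

OUTCOME = L1-HIT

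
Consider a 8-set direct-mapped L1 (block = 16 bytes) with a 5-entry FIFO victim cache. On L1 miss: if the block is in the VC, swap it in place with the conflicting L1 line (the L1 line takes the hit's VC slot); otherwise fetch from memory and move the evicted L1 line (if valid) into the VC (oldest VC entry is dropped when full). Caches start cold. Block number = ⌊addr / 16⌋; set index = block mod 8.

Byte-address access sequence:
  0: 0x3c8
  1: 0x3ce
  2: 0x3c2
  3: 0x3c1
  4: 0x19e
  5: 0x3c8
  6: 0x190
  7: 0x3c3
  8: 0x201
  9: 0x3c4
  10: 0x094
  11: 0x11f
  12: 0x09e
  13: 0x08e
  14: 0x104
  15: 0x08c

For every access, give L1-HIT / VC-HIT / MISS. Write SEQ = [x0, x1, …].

  [0] addr=0x3c8 blk=60 s=4: MISS | VC []
  [1] addr=0x3ce blk=60 s=4: L1-HIT | VC []
  [2] addr=0x3c2 blk=60 s=4: L1-HIT | VC []
  [3] addr=0x3c1 blk=60 s=4: L1-HIT | VC []
  [4] addr=0x19e blk=25 s=1: MISS | VC []
  [5] addr=0x3c8 blk=60 s=4: L1-HIT | VC []
  [6] addr=0x190 blk=25 s=1: L1-HIT | VC []
  [7] addr=0x3c3 blk=60 s=4: L1-HIT | VC []
  [8] addr=0x201 blk=32 s=0: MISS | VC []
  [9] addr=0x3c4 blk=60 s=4: L1-HIT | VC []
  [10] addr=0x94 blk=9 s=1: MISS | VC [25]
  [11] addr=0x11f blk=17 s=1: MISS | VC [25, 9]
  [12] addr=0x9e blk=9 s=1: VC-HIT | VC [25, 17]
  [13] addr=0x8e blk=8 s=0: MISS | VC [25, 17, 32]
  [14] addr=0x104 blk=16 s=0: MISS | VC [25, 17, 32, 8]
  [15] addr=0x8c blk=8 s=0: VC-HIT | VC [25, 17, 32, 16]

SEQ = [MISS, L1-HIT, L1-HIT, L1-HIT, MISS, L1-HIT, L1-HIT, L1-HIT, MISS, L1-HIT, MISS, MISS, VC-HIT, MISS, MISS, VC-HIT]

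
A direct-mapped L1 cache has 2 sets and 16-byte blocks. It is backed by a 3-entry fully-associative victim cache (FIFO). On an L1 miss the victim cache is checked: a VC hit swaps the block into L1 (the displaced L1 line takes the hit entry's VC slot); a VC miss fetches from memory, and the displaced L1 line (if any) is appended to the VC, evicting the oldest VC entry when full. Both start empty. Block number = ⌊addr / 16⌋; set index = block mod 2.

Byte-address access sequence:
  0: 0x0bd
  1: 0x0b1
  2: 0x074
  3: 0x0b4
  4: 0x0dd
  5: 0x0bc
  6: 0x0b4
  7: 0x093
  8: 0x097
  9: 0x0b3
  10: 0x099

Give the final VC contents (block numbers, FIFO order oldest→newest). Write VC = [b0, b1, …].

#0 0xbd→b11/s1 MISS; vc=[]
#1 0xb1→b11/s1 L1-HIT; vc=[]
#2 0x74→b7/s1 MISS; vc=[11]
#3 0xb4→b11/s1 VC-HIT; vc=[7]
#4 0xdd→b13/s1 MISS; vc=[7,11]
#5 0xbc→b11/s1 VC-HIT; vc=[7,13]
#6 0xb4→b11/s1 L1-HIT; vc=[7,13]
#7 0x93→b9/s1 MISS; vc=[7,13,11]
#8 0x97→b9/s1 L1-HIT; vc=[7,13,11]
#9 0xb3→b11/s1 VC-HIT; vc=[7,13,9]
#10 0x99→b9/s1 VC-HIT; vc=[7,13,11]

VC = [7, 13, 11]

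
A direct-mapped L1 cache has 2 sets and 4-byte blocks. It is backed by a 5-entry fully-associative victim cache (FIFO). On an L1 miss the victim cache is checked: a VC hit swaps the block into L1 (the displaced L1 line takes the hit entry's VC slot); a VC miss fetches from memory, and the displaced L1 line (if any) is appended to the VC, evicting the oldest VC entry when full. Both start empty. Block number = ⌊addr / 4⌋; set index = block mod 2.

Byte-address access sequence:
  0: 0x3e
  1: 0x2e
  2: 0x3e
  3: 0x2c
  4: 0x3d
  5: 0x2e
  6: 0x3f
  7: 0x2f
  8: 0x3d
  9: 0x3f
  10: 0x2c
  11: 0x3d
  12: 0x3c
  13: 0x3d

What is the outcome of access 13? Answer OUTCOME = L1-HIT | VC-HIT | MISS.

OUTCOME = L1-HIT

  [0] addr=0x3e blk=15 s=1: MISS | VC []
  [1] addr=0x2e blk=11 s=1: MISS | VC [15]
  [2] addr=0x3e blk=15 s=1: VC-HIT | VC [11]
  [3] addr=0x2c blk=11 s=1: VC-HIT | VC [15]
  [4] addr=0x3d blk=15 s=1: VC-HIT | VC [11]
  [5] addr=0x2e blk=11 s=1: VC-HIT | VC [15]
  [6] addr=0x3f blk=15 s=1: VC-HIT | VC [11]
  [7] addr=0x2f blk=11 s=1: VC-HIT | VC [15]
  [8] addr=0x3d blk=15 s=1: VC-HIT | VC [11]
  [9] addr=0x3f blk=15 s=1: L1-HIT | VC [11]
  [10] addr=0x2c blk=11 s=1: VC-HIT | VC [15]
  [11] addr=0x3d blk=15 s=1: VC-HIT | VC [11]
  [12] addr=0x3c blk=15 s=1: L1-HIT | VC [11]
  [13] addr=0x3d blk=15 s=1: L1-HIT | VC [11]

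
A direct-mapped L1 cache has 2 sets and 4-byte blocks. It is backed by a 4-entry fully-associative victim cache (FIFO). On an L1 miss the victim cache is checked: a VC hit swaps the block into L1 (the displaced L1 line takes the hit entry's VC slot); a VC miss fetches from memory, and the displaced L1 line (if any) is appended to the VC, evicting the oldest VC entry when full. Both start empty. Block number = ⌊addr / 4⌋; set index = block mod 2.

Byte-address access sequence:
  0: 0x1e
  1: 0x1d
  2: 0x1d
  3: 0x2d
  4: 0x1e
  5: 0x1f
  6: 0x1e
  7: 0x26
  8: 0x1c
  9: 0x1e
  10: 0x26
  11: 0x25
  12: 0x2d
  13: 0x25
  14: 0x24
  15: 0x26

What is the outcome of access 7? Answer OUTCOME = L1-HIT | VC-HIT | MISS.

OUTCOME = MISS

  [0] addr=0x1e blk=7 s=1: MISS | VC []
  [1] addr=0x1d blk=7 s=1: L1-HIT | VC []
  [2] addr=0x1d blk=7 s=1: L1-HIT | VC []
  [3] addr=0x2d blk=11 s=1: MISS | VC [7]
  [4] addr=0x1e blk=7 s=1: VC-HIT | VC [11]
  [5] addr=0x1f blk=7 s=1: L1-HIT | VC [11]
  [6] addr=0x1e blk=7 s=1: L1-HIT | VC [11]
  [7] addr=0x26 blk=9 s=1: MISS | VC [11, 7]
  [8] addr=0x1c blk=7 s=1: VC-HIT | VC [11, 9]
  [9] addr=0x1e blk=7 s=1: L1-HIT | VC [11, 9]
  [10] addr=0x26 blk=9 s=1: VC-HIT | VC [11, 7]
  [11] addr=0x25 blk=9 s=1: L1-HIT | VC [11, 7]
  [12] addr=0x2d blk=11 s=1: VC-HIT | VC [9, 7]
  [13] addr=0x25 blk=9 s=1: VC-HIT | VC [11, 7]
  [14] addr=0x24 blk=9 s=1: L1-HIT | VC [11, 7]
  [15] addr=0x26 blk=9 s=1: L1-HIT | VC [11, 7]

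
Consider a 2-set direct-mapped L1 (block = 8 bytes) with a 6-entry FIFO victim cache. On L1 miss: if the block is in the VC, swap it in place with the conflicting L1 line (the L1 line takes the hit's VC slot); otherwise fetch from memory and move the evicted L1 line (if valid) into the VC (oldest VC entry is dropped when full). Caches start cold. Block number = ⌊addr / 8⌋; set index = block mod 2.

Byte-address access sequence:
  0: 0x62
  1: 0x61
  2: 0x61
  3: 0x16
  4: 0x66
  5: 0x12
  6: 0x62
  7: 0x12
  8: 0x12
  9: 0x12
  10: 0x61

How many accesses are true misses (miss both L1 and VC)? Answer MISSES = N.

MISSES = 2

#0 0x62→b12/s0 MISS; vc=[]
#1 0x61→b12/s0 L1-HIT; vc=[]
#2 0x61→b12/s0 L1-HIT; vc=[]
#3 0x16→b2/s0 MISS; vc=[12]
#4 0x66→b12/s0 VC-HIT; vc=[2]
#5 0x12→b2/s0 VC-HIT; vc=[12]
#6 0x62→b12/s0 VC-HIT; vc=[2]
#7 0x12→b2/s0 VC-HIT; vc=[12]
#8 0x12→b2/s0 L1-HIT; vc=[12]
#9 0x12→b2/s0 L1-HIT; vc=[12]
#10 0x61→b12/s0 VC-HIT; vc=[2]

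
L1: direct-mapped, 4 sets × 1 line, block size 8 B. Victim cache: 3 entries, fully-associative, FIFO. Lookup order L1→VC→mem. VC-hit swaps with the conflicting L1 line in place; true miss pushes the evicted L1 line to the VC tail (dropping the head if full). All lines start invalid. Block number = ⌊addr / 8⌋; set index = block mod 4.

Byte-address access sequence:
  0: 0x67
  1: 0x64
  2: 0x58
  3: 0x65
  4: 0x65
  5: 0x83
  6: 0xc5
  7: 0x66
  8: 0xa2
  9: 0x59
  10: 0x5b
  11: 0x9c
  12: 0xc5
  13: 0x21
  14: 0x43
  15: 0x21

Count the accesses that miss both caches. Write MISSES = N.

MISSES = 9

#0 0x67→b12/s0 MISS; vc=[]
#1 0x64→b12/s0 L1-HIT; vc=[]
#2 0x58→b11/s3 MISS; vc=[]
#3 0x65→b12/s0 L1-HIT; vc=[]
#4 0x65→b12/s0 L1-HIT; vc=[]
#5 0x83→b16/s0 MISS; vc=[12]
#6 0xc5→b24/s0 MISS; vc=[12,16]
#7 0x66→b12/s0 VC-HIT; vc=[24,16]
#8 0xa2→b20/s0 MISS; vc=[24,16,12]
#9 0x59→b11/s3 L1-HIT; vc=[24,16,12]
#10 0x5b→b11/s3 L1-HIT; vc=[24,16,12]
#11 0x9c→b19/s3 MISS; vc=[16,12,11]
#12 0xc5→b24/s0 MISS; vc=[12,11,20]
#13 0x21→b4/s0 MISS; vc=[11,20,24]
#14 0x43→b8/s0 MISS; vc=[20,24,4]
#15 0x21→b4/s0 VC-HIT; vc=[20,24,8]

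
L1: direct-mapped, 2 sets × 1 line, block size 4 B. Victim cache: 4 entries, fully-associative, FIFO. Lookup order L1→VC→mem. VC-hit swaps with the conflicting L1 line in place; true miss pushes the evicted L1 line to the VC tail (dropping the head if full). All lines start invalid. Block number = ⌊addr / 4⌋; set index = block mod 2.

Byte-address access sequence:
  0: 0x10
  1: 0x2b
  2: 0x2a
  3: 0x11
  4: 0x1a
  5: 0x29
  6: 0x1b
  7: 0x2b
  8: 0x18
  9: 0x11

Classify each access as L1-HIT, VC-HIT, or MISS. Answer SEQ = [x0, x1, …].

SEQ = [MISS, MISS, L1-HIT, VC-HIT, MISS, VC-HIT, VC-HIT, VC-HIT, VC-HIT, VC-HIT]

0: 0x10 (blk 4, set 0) → MISS  vc=[]
1: 0x2b (blk 10, set 0) → MISS  vc=[4]
2: 0x2a (blk 10, set 0) → L1-HIT  vc=[4]
3: 0x11 (blk 4, set 0) → VC-HIT  vc=[10]
4: 0x1a (blk 6, set 0) → MISS  vc=[10, 4]
5: 0x29 (blk 10, set 0) → VC-HIT  vc=[6, 4]
6: 0x1b (blk 6, set 0) → VC-HIT  vc=[10, 4]
7: 0x2b (blk 10, set 0) → VC-HIT  vc=[6, 4]
8: 0x18 (blk 6, set 0) → VC-HIT  vc=[10, 4]
9: 0x11 (blk 4, set 0) → VC-HIT  vc=[10, 6]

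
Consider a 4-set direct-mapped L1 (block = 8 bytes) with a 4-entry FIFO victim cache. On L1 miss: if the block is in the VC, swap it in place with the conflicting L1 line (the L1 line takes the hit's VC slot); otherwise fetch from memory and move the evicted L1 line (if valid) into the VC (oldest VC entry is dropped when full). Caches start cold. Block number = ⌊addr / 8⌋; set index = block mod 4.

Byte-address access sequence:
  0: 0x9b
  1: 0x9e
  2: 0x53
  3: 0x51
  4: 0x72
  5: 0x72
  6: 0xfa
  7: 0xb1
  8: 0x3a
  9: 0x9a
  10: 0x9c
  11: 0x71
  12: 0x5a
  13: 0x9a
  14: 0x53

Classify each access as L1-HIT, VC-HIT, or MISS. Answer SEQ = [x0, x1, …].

  [0] addr=0x9b blk=19 s=3: MISS | VC []
  [1] addr=0x9e blk=19 s=3: L1-HIT | VC []
  [2] addr=0x53 blk=10 s=2: MISS | VC []
  [3] addr=0x51 blk=10 s=2: L1-HIT | VC []
  [4] addr=0x72 blk=14 s=2: MISS | VC [10]
  [5] addr=0x72 blk=14 s=2: L1-HIT | VC [10]
  [6] addr=0xfa blk=31 s=3: MISS | VC [10, 19]
  [7] addr=0xb1 blk=22 s=2: MISS | VC [10, 19, 14]
  [8] addr=0x3a blk=7 s=3: MISS | VC [10, 19, 14, 31]
  [9] addr=0x9a blk=19 s=3: VC-HIT | VC [10, 7, 14, 31]
  [10] addr=0x9c blk=19 s=3: L1-HIT | VC [10, 7, 14, 31]
  [11] addr=0x71 blk=14 s=2: VC-HIT | VC [10, 7, 22, 31]
  [12] addr=0x5a blk=11 s=3: MISS | VC [7, 22, 31, 19]
  [13] addr=0x9a blk=19 s=3: VC-HIT | VC [7, 22, 31, 11]
  [14] addr=0x53 blk=10 s=2: MISS | VC [22, 31, 11, 14]

SEQ = [MISS, L1-HIT, MISS, L1-HIT, MISS, L1-HIT, MISS, MISS, MISS, VC-HIT, L1-HIT, VC-HIT, MISS, VC-HIT, MISS]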